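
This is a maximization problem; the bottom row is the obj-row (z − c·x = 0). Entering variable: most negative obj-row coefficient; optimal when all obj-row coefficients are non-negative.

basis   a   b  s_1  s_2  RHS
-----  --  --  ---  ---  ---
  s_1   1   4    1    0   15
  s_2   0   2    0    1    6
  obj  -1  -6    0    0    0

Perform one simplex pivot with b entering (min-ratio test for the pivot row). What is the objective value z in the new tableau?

Ratio test on column b — row 1: 15/4 = 15/4; row 2: 6/2 = 3. Minimum is 3 at row 2 (s_2 leaves); pivot element 2.
Pivot on row 2; the obj-row RHS becomes 0 − (-6)·3 = 18.

18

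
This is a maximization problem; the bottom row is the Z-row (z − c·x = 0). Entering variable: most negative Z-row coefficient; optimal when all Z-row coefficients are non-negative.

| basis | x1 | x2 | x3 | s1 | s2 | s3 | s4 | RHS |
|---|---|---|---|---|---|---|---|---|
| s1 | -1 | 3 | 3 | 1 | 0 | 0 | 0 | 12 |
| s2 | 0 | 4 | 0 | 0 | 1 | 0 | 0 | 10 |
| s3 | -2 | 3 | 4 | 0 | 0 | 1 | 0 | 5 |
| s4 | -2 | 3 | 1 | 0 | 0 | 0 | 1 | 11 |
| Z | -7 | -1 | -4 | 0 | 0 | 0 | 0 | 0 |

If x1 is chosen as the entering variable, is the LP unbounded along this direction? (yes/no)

yes

Every constraint-row entry in column x1 is ≤ 0, so increasing x1 is unbounded.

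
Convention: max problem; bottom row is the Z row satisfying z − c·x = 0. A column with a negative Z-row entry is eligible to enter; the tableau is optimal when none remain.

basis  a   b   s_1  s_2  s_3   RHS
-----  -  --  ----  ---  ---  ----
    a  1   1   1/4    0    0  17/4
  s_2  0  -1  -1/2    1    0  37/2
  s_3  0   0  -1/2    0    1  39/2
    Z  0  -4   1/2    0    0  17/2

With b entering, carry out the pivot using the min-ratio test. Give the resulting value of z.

Ratio test on column b — row 1: (17/4)/1 = 17/4; row 2: entry -1 ≤ 0; row 3: entry 0 ≤ 0. Minimum is 17/4 at row 1 (a leaves); pivot element 1.
Pivot on row 1; the Z-row RHS becomes 17/2 − (-4)·(17/4) = 51/2.

51/2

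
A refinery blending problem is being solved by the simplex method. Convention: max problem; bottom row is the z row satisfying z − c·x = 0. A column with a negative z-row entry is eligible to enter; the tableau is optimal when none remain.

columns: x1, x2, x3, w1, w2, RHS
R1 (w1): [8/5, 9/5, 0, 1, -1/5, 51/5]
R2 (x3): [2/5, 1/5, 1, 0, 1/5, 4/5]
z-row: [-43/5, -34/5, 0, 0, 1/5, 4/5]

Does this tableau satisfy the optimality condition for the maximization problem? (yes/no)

no

The z-row has a negative entry -43/5 in column x1, so it is not optimal.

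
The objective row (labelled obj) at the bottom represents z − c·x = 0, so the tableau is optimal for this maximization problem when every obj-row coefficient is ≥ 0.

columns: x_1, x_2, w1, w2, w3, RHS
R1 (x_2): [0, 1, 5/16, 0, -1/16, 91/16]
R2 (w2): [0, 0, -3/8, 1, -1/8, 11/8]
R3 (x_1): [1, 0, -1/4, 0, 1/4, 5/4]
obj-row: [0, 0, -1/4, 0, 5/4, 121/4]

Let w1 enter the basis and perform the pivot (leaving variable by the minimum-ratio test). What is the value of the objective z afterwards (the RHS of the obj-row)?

Ratio test on column w1 — row 1: (91/16)/(5/16) = 91/5; row 2: entry -3/8 ≤ 0; row 3: entry -1/4 ≤ 0. Minimum is 91/5 at row 1 (x_2 leaves); pivot element 5/16.
Pivot on row 1; the obj-row RHS becomes 121/4 − (-1/4)·(91/5) = 174/5.

174/5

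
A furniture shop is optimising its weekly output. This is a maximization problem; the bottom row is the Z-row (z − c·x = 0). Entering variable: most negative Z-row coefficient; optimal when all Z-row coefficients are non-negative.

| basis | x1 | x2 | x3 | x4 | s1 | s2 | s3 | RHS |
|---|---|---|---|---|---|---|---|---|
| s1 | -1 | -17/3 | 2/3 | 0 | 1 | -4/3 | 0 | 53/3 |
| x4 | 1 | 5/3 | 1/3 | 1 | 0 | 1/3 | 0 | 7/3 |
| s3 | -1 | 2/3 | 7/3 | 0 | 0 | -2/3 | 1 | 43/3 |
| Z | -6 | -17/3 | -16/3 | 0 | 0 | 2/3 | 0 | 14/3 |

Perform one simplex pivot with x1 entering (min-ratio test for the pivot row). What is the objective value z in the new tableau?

56/3

Ratio test on column x1 — row 1: entry -1 ≤ 0; row 2: (7/3)/1 = 7/3; row 3: entry -1 ≤ 0. Minimum is 7/3 at row 2 (x4 leaves); pivot element 1.
Pivot on row 2; the Z-row RHS becomes 14/3 − (-6)·(7/3) = 56/3.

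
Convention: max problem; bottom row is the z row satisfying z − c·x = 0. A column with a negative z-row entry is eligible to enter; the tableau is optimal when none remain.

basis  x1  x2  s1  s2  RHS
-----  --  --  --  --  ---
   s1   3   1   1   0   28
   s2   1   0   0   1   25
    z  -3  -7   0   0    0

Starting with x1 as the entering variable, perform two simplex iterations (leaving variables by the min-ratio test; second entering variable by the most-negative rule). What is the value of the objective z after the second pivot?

196

Ratio test on column x1 — row 1: 28/3 = 28/3; row 2: 25/1 = 25. Minimum is 28/3 at row 1 (s1 leaves); pivot element 3.
Pivot on row 1; the z-row RHS becomes 0 − (-3)·(28/3) = 28.
Next entering variable (most negative z-row entry -6): x2.
Ratio test on column x2 — row 1: (28/3)/(1/3) = 28; row 2: entry -1/3 ≤ 0. Minimum is 28 at row 1 (x1 leaves); pivot element 1/3.
After the second pivot the z-row RHS is 28 − (-6)·28 = 196.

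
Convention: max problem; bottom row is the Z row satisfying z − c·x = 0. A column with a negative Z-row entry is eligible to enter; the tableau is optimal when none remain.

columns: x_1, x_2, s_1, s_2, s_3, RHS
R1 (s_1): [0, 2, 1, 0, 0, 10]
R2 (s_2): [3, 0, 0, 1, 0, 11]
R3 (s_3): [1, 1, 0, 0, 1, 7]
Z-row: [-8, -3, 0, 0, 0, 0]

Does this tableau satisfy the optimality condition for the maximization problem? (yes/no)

The Z-row has a negative entry -8 in column x_1, so it is not optimal.

no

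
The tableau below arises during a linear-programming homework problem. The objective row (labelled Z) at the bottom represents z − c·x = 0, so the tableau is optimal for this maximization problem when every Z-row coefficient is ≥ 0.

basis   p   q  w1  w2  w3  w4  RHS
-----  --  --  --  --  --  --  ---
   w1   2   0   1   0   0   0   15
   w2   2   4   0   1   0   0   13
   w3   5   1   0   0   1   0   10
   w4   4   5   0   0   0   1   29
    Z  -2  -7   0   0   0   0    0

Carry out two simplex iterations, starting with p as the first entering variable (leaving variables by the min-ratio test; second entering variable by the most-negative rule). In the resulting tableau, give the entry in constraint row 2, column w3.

-1/9

Ratio test on column p — row 1: 15/2 = 15/2; row 2: 13/2 = 13/2; row 3: 10/5 = 2; row 4: 29/4 = 29/4. Minimum is 2 at row 3 (w3 leaves); pivot element 5.
Divide row 3 by 5; eliminate column p from the other rows.
Second iteration: most negative Z-row entry is -33/5 in column q, so q enters.
Ratio test on column q — row 1: entry -2/5 ≤ 0; row 2: 9/(18/5) = 5/2; row 3: 2/(1/5) = 10; row 4: 21/(21/5) = 5. Minimum is 5/2 at row 2 (w2 leaves); pivot element 18/5.
Divide row 2 by 18/5; eliminate column q from the other rows.
After both pivots, the entry at constraint row 2, column w3 is -1/9.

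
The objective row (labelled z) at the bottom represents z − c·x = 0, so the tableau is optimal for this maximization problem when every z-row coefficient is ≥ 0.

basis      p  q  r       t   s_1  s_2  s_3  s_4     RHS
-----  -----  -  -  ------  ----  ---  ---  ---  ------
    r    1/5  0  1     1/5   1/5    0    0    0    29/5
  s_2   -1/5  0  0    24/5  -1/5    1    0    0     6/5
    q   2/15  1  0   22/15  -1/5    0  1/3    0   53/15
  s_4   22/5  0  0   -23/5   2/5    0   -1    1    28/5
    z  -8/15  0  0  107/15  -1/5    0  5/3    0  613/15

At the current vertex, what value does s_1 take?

0

s_1 is not in the basis, so in the current basic feasible solution s_1 = 0.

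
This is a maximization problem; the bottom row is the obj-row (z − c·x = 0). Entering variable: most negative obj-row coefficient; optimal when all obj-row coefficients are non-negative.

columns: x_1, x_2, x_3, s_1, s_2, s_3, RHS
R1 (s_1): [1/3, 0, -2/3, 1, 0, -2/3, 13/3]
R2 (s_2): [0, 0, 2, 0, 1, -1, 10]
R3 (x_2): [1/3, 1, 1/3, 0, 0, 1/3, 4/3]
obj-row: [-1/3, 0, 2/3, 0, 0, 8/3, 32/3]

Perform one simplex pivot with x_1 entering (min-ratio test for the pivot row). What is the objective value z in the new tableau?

Ratio test on column x_1 — row 1: (13/3)/(1/3) = 13; row 2: entry 0 ≤ 0; row 3: (4/3)/(1/3) = 4. Minimum is 4 at row 3 (x_2 leaves); pivot element 1/3.
Pivot on row 3; the obj-row RHS becomes 32/3 − (-1/3)·4 = 12.

12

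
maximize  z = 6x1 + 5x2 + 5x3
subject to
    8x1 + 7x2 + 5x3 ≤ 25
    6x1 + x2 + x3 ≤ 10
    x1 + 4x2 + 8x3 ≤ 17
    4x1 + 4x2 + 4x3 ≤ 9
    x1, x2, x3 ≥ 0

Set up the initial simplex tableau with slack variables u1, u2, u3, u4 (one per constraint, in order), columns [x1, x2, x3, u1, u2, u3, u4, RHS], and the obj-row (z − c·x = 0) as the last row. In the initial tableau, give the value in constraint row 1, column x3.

Constraint 1 has coefficient 5 on x3.

5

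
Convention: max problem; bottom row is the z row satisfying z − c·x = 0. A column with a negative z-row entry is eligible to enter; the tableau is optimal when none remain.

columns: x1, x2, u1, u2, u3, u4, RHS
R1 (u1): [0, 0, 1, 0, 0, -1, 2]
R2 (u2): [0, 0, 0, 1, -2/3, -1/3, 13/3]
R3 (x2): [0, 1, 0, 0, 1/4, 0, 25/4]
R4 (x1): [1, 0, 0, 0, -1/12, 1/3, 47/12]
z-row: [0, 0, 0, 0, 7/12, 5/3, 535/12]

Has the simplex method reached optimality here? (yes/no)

yes

Every z-row coefficient is ≥ 0, so the tableau is optimal.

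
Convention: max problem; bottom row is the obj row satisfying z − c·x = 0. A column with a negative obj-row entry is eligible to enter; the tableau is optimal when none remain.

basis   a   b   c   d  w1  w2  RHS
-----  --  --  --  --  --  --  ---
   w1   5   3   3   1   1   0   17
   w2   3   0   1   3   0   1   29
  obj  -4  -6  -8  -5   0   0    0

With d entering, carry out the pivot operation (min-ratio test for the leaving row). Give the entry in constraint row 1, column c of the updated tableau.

Ratio test on column d — row 1: 17/1 = 17; row 2: 29/3 = 29/3. Minimum is 29/3 at row 2 (w2 leaves); pivot element 3.
Divide row 2 by 3; eliminate column d from the other rows.
Row 1 update in column c: 3 − 1·(1/3) = 8/3.

8/3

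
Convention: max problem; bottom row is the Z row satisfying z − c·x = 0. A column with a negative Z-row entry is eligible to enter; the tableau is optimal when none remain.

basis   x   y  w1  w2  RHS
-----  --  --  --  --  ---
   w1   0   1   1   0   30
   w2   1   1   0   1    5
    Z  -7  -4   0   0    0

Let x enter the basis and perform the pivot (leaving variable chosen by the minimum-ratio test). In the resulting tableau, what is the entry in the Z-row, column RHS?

35

Ratio test on column x — row 1: entry 0 ≤ 0; row 2: 5/1 = 5. Minimum is 5 at row 2 (w2 leaves); pivot element 1.
Divide row 2 by 1; eliminate column x from the other rows.
Z-row update in column RHS: 0 − (-7)·5 = 35.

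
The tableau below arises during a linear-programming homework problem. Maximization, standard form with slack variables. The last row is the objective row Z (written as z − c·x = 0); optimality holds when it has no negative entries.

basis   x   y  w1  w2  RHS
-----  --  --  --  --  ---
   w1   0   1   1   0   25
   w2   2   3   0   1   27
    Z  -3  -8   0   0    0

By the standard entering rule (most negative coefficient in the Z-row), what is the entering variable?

y

Negative Z-row entries: x: -3, y: -8.
The most negative is -8 in column y, so y enters.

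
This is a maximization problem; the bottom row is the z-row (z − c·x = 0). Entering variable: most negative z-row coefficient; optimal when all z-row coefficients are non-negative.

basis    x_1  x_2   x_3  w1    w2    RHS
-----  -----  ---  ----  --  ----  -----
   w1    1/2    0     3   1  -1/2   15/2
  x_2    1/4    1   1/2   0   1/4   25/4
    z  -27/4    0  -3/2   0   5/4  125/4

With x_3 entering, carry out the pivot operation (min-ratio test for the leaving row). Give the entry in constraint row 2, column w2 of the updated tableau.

1/3

Ratio test on column x_3 — row 1: (15/2)/3 = 5/2; row 2: (25/4)/(1/2) = 25/2. Minimum is 5/2 at row 1 (w1 leaves); pivot element 3.
Divide row 1 by 3; eliminate column x_3 from the other rows.
Row 2 update in column w2: 1/4 − (1/2)·(-1/6) = 1/3.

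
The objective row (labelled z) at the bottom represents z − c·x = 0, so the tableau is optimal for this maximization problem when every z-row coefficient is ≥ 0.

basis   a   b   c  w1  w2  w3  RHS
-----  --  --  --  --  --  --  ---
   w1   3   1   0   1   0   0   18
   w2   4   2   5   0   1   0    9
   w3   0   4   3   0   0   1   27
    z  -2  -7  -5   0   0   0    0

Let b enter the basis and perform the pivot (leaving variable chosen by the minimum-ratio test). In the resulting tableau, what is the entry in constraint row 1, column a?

Ratio test on column b — row 1: 18/1 = 18; row 2: 9/2 = 9/2; row 3: 27/4 = 27/4. Minimum is 9/2 at row 2 (w2 leaves); pivot element 2.
Divide row 2 by 2; eliminate column b from the other rows.
Row 1 update in column a: 3 − 1·2 = 1.

1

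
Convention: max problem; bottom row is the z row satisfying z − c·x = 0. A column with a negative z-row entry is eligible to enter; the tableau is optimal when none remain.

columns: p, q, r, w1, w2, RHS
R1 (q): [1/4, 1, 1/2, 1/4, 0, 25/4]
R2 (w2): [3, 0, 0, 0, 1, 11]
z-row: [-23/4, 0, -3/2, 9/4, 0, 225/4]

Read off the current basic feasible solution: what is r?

0

r is not in the basis, so in the current basic feasible solution r = 0.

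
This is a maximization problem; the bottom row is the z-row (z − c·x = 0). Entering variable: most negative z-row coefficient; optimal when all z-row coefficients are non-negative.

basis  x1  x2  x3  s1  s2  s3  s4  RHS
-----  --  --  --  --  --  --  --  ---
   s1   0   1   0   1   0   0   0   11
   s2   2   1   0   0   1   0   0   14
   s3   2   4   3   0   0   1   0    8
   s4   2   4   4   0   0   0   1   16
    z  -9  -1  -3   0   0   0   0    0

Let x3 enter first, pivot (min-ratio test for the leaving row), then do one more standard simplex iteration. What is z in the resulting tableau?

Ratio test on column x3 — row 1: entry 0 ≤ 0; row 2: entry 0 ≤ 0; row 3: 8/3 = 8/3; row 4: 16/4 = 4. Minimum is 8/3 at row 3 (s3 leaves); pivot element 3.
Pivot on row 3; the z-row RHS becomes 0 − (-3)·(8/3) = 8.
Next entering variable (most negative z-row entry -7): x1.
Ratio test on column x1 — row 1: entry 0 ≤ 0; row 2: 14/2 = 7; row 3: (8/3)/(2/3) = 4; row 4: entry -2/3 ≤ 0. Minimum is 4 at row 3 (x3 leaves); pivot element 2/3.
After the second pivot the z-row RHS is 8 − (-7)·4 = 36.

36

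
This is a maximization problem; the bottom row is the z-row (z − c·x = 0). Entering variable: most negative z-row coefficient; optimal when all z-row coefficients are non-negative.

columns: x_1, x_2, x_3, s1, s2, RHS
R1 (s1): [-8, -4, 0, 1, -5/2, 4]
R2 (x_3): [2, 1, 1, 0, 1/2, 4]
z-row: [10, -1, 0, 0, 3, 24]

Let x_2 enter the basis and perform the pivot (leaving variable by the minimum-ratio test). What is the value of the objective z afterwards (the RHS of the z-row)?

Ratio test on column x_2 — row 1: entry -4 ≤ 0; row 2: 4/1 = 4. Minimum is 4 at row 2 (x_3 leaves); pivot element 1.
Pivot on row 2; the z-row RHS becomes 24 − (-1)·4 = 28.

28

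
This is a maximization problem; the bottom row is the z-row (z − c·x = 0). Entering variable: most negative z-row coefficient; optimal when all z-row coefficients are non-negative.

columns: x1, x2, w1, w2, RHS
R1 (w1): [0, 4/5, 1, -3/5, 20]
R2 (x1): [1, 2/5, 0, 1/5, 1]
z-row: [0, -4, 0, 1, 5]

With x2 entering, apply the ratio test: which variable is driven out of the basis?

x1

Column x2 entries and ratios — w1: 20/(4/5) = 25; x1: 1/(2/5) = 5/2.
Smallest ratio is 5/2 in the row of x1, so x1 leaves.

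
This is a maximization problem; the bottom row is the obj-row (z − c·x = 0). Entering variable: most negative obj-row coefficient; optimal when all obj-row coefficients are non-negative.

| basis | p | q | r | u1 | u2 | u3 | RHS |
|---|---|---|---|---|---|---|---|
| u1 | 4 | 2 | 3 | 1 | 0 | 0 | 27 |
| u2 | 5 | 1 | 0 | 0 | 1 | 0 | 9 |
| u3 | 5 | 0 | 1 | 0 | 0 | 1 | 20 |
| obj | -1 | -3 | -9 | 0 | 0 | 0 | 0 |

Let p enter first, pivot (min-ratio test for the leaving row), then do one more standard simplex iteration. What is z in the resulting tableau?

Ratio test on column p — row 1: 27/4 = 27/4; row 2: 9/5 = 9/5; row 3: 20/5 = 4. Minimum is 9/5 at row 2 (u2 leaves); pivot element 5.
Pivot on row 2; the obj-row RHS becomes 0 − (-1)·(9/5) = 9/5.
Next entering variable (most negative obj-row entry -9): r.
Ratio test on column r — row 1: (99/5)/3 = 33/5; row 2: entry 0 ≤ 0; row 3: 11/1 = 11. Minimum is 33/5 at row 1 (u1 leaves); pivot element 3.
After the second pivot the obj-row RHS is 9/5 − (-9)·(33/5) = 306/5.

306/5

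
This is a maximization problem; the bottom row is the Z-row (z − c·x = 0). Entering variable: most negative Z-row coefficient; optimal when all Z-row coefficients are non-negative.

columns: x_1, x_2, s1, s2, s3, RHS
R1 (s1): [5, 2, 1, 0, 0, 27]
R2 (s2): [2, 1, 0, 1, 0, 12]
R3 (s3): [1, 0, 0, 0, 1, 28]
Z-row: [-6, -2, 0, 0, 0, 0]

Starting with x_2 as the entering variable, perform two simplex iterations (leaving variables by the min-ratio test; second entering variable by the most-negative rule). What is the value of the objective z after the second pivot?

30

Ratio test on column x_2 — row 1: 27/2 = 27/2; row 2: 12/1 = 12; row 3: entry 0 ≤ 0. Minimum is 12 at row 2 (s2 leaves); pivot element 1.
Pivot on row 2; the Z-row RHS becomes 0 − (-2)·12 = 24.
Next entering variable (most negative Z-row entry -2): x_1.
Ratio test on column x_1 — row 1: 3/1 = 3; row 2: 12/2 = 6; row 3: 28/1 = 28. Minimum is 3 at row 1 (s1 leaves); pivot element 1.
After the second pivot the Z-row RHS is 24 − (-2)·3 = 30.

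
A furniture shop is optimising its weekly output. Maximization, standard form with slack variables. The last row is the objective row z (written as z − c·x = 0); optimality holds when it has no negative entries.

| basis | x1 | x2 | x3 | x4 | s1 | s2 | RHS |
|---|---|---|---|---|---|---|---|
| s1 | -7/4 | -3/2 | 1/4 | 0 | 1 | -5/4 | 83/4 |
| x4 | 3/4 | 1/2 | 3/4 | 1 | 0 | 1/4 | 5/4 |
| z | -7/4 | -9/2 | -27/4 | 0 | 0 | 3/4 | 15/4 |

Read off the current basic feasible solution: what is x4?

5/4

x4 is basic (row 2); its value is the RHS of that row, 5/4.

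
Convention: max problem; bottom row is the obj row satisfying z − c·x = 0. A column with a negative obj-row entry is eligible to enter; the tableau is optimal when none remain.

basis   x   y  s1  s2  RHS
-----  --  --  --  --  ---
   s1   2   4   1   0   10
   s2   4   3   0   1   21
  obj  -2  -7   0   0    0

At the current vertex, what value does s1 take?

s1 is basic (row 1); its value is the RHS of that row, 10.

10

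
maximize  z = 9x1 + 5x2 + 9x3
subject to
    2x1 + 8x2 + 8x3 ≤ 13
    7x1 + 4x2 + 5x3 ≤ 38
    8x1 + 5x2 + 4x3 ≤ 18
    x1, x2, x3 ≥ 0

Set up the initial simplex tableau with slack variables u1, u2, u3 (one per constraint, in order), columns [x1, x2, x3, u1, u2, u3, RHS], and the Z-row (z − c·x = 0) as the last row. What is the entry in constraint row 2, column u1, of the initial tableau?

Slack u1 belongs to constraint 1; its column is the unit vector e_1, so the entry in row 2 is 0.

0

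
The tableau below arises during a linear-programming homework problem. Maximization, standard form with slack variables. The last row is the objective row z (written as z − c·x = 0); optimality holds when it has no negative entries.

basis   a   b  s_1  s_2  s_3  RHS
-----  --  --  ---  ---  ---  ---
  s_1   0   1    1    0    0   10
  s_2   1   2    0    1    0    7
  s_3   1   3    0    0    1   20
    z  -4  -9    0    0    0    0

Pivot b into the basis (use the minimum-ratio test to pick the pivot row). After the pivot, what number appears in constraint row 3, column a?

Ratio test on column b — row 1: 10/1 = 10; row 2: 7/2 = 7/2; row 3: 20/3 = 20/3. Minimum is 7/2 at row 2 (s_2 leaves); pivot element 2.
Divide row 2 by 2; eliminate column b from the other rows.
Row 3 update in column a: 1 − 3·(1/2) = -1/2.

-1/2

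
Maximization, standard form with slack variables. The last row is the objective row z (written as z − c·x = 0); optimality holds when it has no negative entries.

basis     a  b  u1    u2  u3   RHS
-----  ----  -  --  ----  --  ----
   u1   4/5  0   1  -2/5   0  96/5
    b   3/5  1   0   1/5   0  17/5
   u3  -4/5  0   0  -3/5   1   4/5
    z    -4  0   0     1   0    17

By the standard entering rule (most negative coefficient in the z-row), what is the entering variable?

a

Negative z-row entries: a: -4.
The most negative is -4 in column a, so a enters.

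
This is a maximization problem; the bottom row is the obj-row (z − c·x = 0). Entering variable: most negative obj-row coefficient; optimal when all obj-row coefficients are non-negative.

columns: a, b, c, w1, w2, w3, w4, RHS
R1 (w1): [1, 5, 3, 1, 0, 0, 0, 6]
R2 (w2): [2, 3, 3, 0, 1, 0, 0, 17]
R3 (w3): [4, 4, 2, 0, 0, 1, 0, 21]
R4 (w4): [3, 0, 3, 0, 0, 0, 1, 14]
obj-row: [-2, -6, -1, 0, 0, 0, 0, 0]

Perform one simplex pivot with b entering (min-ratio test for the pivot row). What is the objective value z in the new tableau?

36/5

Ratio test on column b — row 1: 6/5 = 6/5; row 2: 17/3 = 17/3; row 3: 21/4 = 21/4; row 4: entry 0 ≤ 0. Minimum is 6/5 at row 1 (w1 leaves); pivot element 5.
Pivot on row 1; the obj-row RHS becomes 0 − (-6)·(6/5) = 36/5.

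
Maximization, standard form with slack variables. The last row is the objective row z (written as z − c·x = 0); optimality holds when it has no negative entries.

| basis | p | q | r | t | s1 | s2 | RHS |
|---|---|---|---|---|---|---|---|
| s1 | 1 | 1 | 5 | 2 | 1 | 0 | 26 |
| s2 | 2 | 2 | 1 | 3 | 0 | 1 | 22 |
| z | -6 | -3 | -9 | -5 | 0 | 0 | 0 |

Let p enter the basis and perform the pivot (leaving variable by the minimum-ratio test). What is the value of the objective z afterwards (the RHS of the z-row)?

Ratio test on column p — row 1: 26/1 = 26; row 2: 22/2 = 11. Minimum is 11 at row 2 (s2 leaves); pivot element 2.
Pivot on row 2; the z-row RHS becomes 0 − (-6)·11 = 66.

66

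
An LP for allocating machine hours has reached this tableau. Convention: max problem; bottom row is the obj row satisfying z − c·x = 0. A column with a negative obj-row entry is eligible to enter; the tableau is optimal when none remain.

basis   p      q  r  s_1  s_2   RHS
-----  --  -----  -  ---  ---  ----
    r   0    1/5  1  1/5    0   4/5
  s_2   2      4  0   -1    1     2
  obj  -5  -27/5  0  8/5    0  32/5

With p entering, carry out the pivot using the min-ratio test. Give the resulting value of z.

Ratio test on column p — row 1: entry 0 ≤ 0; row 2: 2/2 = 1. Minimum is 1 at row 2 (s_2 leaves); pivot element 2.
Pivot on row 2; the obj-row RHS becomes 32/5 − (-5)·1 = 57/5.

57/5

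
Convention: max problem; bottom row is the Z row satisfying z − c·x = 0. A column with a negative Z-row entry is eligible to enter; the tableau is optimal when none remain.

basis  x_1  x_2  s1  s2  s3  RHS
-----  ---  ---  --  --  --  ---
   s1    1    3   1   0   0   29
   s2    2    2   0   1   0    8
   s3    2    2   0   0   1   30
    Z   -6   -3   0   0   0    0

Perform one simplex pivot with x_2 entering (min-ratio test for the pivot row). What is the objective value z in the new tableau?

12

Ratio test on column x_2 — row 1: 29/3 = 29/3; row 2: 8/2 = 4; row 3: 30/2 = 15. Minimum is 4 at row 2 (s2 leaves); pivot element 2.
Pivot on row 2; the Z-row RHS becomes 0 − (-3)·4 = 12.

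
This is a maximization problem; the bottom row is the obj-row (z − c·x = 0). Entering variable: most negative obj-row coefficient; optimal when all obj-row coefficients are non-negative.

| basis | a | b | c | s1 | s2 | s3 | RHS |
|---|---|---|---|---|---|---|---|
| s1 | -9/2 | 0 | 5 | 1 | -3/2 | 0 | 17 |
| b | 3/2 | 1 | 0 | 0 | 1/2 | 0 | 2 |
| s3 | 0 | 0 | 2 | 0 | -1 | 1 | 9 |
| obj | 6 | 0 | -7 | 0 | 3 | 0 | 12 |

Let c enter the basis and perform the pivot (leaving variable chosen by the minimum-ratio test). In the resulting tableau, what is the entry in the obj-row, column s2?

Ratio test on column c — row 1: 17/5 = 17/5; row 2: entry 0 ≤ 0; row 3: 9/2 = 9/2. Minimum is 17/5 at row 1 (s1 leaves); pivot element 5.
Divide row 1 by 5; eliminate column c from the other rows.
obj-row update in column s2: 3 − (-7)·(-3/10) = 9/10.

9/10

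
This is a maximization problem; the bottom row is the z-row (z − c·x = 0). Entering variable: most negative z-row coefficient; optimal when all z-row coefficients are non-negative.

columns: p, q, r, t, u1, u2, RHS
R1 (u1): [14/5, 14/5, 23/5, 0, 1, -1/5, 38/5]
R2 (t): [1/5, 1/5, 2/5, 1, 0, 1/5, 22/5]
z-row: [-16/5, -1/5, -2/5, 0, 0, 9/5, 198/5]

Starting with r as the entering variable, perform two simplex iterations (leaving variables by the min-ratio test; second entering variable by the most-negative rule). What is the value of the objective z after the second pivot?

338/7

Ratio test on column r — row 1: (38/5)/(23/5) = 38/23; row 2: (22/5)/(2/5) = 11. Minimum is 38/23 at row 1 (u1 leaves); pivot element 23/5.
Pivot on row 1; the z-row RHS becomes 198/5 − (-2/5)·(38/23) = 926/23.
Next entering variable (most negative z-row entry -68/23): p.
Ratio test on column p — row 1: (38/23)/(14/23) = 19/7; row 2: entry -1/23 ≤ 0. Minimum is 19/7 at row 1 (r leaves); pivot element 14/23.
After the second pivot the z-row RHS is 926/23 − (-68/23)·(19/7) = 338/7.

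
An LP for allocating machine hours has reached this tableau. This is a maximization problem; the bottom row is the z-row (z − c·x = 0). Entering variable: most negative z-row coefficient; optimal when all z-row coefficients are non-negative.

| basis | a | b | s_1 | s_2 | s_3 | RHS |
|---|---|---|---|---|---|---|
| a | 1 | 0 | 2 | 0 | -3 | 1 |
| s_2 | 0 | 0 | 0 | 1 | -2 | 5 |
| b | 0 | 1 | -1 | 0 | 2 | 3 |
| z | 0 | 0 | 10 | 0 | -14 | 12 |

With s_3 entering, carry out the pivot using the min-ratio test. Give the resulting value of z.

Ratio test on column s_3 — row 1: entry -3 ≤ 0; row 2: entry -2 ≤ 0; row 3: 3/2 = 3/2. Minimum is 3/2 at row 3 (b leaves); pivot element 2.
Pivot on row 3; the z-row RHS becomes 12 − (-14)·(3/2) = 33.

33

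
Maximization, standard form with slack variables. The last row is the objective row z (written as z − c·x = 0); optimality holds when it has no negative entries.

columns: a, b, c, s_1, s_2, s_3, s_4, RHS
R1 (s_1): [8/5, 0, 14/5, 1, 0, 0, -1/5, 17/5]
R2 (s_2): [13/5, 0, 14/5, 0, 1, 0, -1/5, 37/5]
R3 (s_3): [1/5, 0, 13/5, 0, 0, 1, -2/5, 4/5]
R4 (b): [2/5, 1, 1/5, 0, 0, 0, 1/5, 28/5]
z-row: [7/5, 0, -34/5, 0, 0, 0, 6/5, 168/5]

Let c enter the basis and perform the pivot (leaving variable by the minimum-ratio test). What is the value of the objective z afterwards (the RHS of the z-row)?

Ratio test on column c — row 1: (17/5)/(14/5) = 17/14; row 2: (37/5)/(14/5) = 37/14; row 3: (4/5)/(13/5) = 4/13; row 4: (28/5)/(1/5) = 28. Minimum is 4/13 at row 3 (s_3 leaves); pivot element 13/5.
Pivot on row 3; the z-row RHS becomes 168/5 − (-34/5)·(4/13) = 464/13.

464/13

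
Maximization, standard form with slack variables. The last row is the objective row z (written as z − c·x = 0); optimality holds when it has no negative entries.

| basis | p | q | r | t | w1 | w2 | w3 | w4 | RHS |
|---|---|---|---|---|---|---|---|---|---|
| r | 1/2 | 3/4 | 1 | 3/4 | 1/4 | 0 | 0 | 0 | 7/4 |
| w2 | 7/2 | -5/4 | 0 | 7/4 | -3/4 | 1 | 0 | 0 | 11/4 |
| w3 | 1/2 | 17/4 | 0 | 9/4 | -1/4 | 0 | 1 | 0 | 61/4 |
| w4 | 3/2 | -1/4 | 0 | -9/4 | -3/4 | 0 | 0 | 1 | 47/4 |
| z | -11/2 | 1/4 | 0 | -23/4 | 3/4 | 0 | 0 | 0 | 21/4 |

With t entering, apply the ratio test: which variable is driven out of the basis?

w2

Column t entries and ratios — r: (7/4)/(3/4) = 7/3; w2: (11/4)/(7/4) = 11/7; w3: (61/4)/(9/4) = 61/9; w4: -9/4 ≤ 0, skip.
Smallest ratio is 11/7 in the row of w2, so w2 leaves.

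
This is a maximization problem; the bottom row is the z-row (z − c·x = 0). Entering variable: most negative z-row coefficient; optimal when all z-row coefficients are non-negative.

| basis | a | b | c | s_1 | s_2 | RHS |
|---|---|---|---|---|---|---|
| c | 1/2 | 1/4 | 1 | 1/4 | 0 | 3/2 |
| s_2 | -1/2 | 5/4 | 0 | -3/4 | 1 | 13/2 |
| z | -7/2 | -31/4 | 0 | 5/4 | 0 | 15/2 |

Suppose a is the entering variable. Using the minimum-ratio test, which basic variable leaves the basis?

Column a entries and ratios — c: (3/2)/(1/2) = 3; s_2: -1/2 ≤ 0, skip.
Smallest ratio is 3 in the row of c, so c leaves.

c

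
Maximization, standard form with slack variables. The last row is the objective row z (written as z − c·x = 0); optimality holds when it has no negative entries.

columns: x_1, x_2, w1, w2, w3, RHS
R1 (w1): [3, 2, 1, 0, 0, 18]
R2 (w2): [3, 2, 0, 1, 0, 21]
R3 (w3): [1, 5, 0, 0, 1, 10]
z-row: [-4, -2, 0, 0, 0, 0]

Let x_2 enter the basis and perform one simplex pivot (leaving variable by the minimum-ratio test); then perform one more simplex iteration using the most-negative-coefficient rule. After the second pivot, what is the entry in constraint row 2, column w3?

Ratio test on column x_2 — row 1: 18/2 = 9; row 2: 21/2 = 21/2; row 3: 10/5 = 2. Minimum is 2 at row 3 (w3 leaves); pivot element 5.
Divide row 3 by 5; eliminate column x_2 from the other rows.
Second iteration: most negative z-row entry is -18/5 in column x_1, so x_1 enters.
Ratio test on column x_1 — row 1: 14/(13/5) = 70/13; row 2: 17/(13/5) = 85/13; row 3: 2/(1/5) = 10. Minimum is 70/13 at row 1 (w1 leaves); pivot element 13/5.
Divide row 1 by 13/5; eliminate column x_1 from the other rows.
After both pivots, the entry at constraint row 2, column w3 is 0.

0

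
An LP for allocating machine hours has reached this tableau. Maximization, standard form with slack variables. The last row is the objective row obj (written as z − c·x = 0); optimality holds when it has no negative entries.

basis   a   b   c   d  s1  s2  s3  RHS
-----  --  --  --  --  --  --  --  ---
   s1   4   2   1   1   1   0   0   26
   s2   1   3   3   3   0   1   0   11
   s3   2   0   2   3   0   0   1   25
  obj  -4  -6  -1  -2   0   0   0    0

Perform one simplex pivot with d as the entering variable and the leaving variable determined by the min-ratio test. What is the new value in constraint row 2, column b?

1

Ratio test on column d — row 1: 26/1 = 26; row 2: 11/3 = 11/3; row 3: 25/3 = 25/3. Minimum is 11/3 at row 2 (s2 leaves); pivot element 3.
Divide row 2 by 3; eliminate column d from the other rows.
In the new row 2, the b entry is the old entry divided by the pivot: 3/3 = 1.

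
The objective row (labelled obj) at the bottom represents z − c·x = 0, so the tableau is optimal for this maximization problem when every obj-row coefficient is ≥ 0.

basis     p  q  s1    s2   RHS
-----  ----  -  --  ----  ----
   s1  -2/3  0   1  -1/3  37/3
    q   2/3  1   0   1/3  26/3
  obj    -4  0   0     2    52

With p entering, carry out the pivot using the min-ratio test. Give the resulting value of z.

Ratio test on column p — row 1: entry -2/3 ≤ 0; row 2: (26/3)/(2/3) = 13. Minimum is 13 at row 2 (q leaves); pivot element 2/3.
Pivot on row 2; the obj-row RHS becomes 52 − (-4)·13 = 104.

104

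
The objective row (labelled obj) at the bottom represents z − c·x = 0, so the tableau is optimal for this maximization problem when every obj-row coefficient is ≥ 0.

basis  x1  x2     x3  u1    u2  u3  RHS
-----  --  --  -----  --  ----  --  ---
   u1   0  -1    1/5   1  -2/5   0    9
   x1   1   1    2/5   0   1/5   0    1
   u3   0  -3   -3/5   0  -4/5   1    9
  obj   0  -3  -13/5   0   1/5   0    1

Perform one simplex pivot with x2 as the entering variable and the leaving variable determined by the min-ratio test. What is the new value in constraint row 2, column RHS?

1

Ratio test on column x2 — row 1: entry -1 ≤ 0; row 2: 1/1 = 1; row 3: entry -3 ≤ 0. Minimum is 1 at row 2 (x1 leaves); pivot element 1.
Divide row 2 by 1; eliminate column x2 from the other rows.
In the new row 2, the RHS entry is the old entry divided by the pivot: 1/1 = 1.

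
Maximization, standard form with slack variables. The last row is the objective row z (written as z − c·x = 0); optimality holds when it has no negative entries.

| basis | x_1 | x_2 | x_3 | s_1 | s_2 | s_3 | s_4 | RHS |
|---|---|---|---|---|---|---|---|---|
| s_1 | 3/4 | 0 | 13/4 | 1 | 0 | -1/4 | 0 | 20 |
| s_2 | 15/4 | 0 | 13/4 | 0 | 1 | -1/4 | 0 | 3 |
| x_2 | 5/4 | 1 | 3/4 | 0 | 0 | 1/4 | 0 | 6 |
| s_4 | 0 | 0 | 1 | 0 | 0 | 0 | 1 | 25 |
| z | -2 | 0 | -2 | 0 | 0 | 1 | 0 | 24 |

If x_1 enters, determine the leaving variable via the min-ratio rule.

s_2

Column x_1 entries and ratios — s_1: 20/(3/4) = 80/3; s_2: 3/(15/4) = 4/5; x_2: 6/(5/4) = 24/5; s_4: 0 ≤ 0, skip.
Smallest ratio is 4/5 in the row of s_2, so s_2 leaves.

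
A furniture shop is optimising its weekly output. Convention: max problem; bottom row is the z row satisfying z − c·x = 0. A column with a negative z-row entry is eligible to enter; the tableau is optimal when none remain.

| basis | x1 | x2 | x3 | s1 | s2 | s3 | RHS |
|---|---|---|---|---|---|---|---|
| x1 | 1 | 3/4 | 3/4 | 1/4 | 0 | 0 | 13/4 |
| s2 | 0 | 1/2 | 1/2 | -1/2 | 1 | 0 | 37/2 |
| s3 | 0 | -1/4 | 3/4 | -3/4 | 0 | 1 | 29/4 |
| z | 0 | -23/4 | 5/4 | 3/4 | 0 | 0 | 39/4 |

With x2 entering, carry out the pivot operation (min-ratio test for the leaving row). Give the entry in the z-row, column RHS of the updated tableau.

Ratio test on column x2 — row 1: (13/4)/(3/4) = 13/3; row 2: (37/2)/(1/2) = 37; row 3: entry -1/4 ≤ 0. Minimum is 13/3 at row 1 (x1 leaves); pivot element 3/4.
Divide row 1 by 3/4; eliminate column x2 from the other rows.
z-row update in column RHS: 39/4 − (-23/4)·(13/3) = 104/3.

104/3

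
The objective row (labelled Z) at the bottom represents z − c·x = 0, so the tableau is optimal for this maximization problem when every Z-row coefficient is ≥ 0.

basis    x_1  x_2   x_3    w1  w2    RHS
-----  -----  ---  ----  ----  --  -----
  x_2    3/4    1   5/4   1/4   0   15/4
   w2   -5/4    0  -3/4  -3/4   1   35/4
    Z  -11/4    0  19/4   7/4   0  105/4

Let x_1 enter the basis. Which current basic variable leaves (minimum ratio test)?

x_2

Column x_1 entries and ratios — x_2: (15/4)/(3/4) = 5; w2: -5/4 ≤ 0, skip.
Smallest ratio is 5 in the row of x_2, so x_2 leaves.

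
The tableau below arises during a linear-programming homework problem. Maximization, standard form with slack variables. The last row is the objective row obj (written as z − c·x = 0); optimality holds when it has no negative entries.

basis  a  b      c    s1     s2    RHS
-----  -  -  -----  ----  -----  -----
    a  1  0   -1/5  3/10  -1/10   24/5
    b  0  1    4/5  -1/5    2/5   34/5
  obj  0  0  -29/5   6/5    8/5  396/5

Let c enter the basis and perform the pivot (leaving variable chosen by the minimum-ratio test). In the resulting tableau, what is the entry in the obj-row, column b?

Ratio test on column c — row 1: entry -1/5 ≤ 0; row 2: (34/5)/(4/5) = 17/2. Minimum is 17/2 at row 2 (b leaves); pivot element 4/5.
Divide row 2 by 4/5; eliminate column c from the other rows.
obj-row update in column b: 0 − (-29/5)·(5/4) = 29/4.

29/4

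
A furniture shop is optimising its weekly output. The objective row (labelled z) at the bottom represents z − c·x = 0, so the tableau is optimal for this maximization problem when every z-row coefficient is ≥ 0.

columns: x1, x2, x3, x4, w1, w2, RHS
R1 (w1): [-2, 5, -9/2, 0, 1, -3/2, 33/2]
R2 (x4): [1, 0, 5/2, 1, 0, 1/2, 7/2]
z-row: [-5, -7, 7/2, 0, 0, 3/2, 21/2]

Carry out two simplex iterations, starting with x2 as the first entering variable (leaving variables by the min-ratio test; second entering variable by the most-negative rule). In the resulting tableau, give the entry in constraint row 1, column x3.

Ratio test on column x2 — row 1: (33/2)/5 = 33/10; row 2: entry 0 ≤ 0. Minimum is 33/10 at row 1 (w1 leaves); pivot element 5.
Divide row 1 by 5; eliminate column x2 from the other rows.
Second iteration: most negative z-row entry is -39/5 in column x1, so x1 enters.
Ratio test on column x1 — row 1: entry -2/5 ≤ 0; row 2: (7/2)/1 = 7/2. Minimum is 7/2 at row 2 (x4 leaves); pivot element 1.
Divide row 2 by 1; eliminate column x1 from the other rows.
After both pivots, the entry at constraint row 1, column x3 is 1/10.

1/10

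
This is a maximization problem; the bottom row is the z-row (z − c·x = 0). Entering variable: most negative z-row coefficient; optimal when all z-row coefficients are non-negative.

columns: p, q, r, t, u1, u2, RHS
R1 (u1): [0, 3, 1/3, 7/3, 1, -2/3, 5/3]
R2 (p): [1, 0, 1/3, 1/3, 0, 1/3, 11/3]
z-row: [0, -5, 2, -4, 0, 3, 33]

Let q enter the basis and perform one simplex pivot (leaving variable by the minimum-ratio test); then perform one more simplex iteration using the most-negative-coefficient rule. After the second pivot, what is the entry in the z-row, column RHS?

Ratio test on column q — row 1: (5/3)/3 = 5/9; row 2: entry 0 ≤ 0. Minimum is 5/9 at row 1 (u1 leaves); pivot element 3.
Divide row 1 by 3; eliminate column q from the other rows.
Second iteration: most negative z-row entry is -1/9 in column t, so t enters.
Ratio test on column t — row 1: (5/9)/(7/9) = 5/7; row 2: (11/3)/(1/3) = 11. Minimum is 5/7 at row 1 (q leaves); pivot element 7/9.
Divide row 1 by 7/9; eliminate column t from the other rows.
After both pivots, the entry at the z-row, column RHS is 251/7.

251/7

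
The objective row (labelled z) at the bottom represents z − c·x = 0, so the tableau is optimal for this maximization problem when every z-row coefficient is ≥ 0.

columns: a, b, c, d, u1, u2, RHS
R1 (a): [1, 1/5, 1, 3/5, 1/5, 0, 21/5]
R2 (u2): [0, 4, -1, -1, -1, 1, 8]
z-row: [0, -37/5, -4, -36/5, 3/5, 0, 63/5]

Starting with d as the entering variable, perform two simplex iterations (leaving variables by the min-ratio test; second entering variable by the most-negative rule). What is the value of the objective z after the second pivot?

1044/13

Ratio test on column d — row 1: (21/5)/(3/5) = 7; row 2: entry -1 ≤ 0. Minimum is 7 at row 1 (a leaves); pivot element 3/5.
Pivot on row 1; the z-row RHS becomes 63/5 − (-36/5)·7 = 63.
Next entering variable (most negative z-row entry -5): b.
Ratio test on column b — row 1: 7/(1/3) = 21; row 2: 15/(13/3) = 45/13. Minimum is 45/13 at row 2 (u2 leaves); pivot element 13/3.
After the second pivot the z-row RHS is 63 − (-5)·(45/13) = 1044/13.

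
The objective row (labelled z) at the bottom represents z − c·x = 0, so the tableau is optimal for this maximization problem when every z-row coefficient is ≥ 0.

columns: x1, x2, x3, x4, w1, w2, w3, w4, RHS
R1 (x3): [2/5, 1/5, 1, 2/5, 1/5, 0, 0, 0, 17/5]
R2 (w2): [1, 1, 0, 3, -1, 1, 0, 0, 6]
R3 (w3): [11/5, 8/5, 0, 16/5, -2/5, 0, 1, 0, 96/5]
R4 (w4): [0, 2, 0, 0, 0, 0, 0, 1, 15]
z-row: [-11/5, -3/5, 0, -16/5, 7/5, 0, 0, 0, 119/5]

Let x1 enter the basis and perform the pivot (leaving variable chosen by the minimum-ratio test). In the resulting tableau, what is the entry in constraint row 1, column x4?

-4/5

Ratio test on column x1 — row 1: (17/5)/(2/5) = 17/2; row 2: 6/1 = 6; row 3: (96/5)/(11/5) = 96/11; row 4: entry 0 ≤ 0. Minimum is 6 at row 2 (w2 leaves); pivot element 1.
Divide row 2 by 1; eliminate column x1 from the other rows.
Row 1 update in column x4: 2/5 − (2/5)·3 = -4/5.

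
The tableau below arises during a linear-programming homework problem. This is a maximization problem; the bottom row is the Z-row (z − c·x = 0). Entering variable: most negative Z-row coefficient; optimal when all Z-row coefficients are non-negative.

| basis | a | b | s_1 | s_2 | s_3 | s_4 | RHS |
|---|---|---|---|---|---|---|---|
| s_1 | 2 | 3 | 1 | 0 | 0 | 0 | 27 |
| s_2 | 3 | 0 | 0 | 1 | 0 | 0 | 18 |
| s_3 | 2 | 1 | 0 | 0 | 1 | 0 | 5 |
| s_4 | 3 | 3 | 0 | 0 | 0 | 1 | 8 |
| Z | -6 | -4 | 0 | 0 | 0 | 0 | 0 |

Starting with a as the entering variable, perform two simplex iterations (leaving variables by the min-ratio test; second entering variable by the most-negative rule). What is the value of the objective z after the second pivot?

46/3

Ratio test on column a — row 1: 27/2 = 27/2; row 2: 18/3 = 6; row 3: 5/2 = 5/2; row 4: 8/3 = 8/3. Minimum is 5/2 at row 3 (s_3 leaves); pivot element 2.
Pivot on row 3; the Z-row RHS becomes 0 − (-6)·(5/2) = 15.
Next entering variable (most negative Z-row entry -1): b.
Ratio test on column b — row 1: 22/2 = 11; row 2: entry -3/2 ≤ 0; row 3: (5/2)/(1/2) = 5; row 4: (1/2)/(3/2) = 1/3. Minimum is 1/3 at row 4 (s_4 leaves); pivot element 3/2.
After the second pivot the Z-row RHS is 15 − (-1)·(1/3) = 46/3.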